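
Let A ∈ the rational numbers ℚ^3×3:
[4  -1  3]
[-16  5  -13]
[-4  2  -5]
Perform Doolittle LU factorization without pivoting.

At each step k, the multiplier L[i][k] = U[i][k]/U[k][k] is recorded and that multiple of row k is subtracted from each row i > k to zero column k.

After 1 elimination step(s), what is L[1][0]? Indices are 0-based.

Step 1: pivot at (0,0) is 4.
  row1 ← row1 − (-4)·row0  ⇒  L[1][0]=-4, U row1=(0, 1, -1)
  row2 ← row2 − (-1)·row0  ⇒  L[2][0]=-1, U row2=(0, 1, -2)

L[1][0] = -4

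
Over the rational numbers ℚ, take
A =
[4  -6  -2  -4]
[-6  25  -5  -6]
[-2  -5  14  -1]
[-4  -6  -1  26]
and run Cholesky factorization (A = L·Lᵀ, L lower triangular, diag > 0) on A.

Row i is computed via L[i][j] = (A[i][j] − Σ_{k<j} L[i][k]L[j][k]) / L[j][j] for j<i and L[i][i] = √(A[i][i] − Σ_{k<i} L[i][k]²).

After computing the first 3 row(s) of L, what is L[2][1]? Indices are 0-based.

Step 1: L[0][0] = √(4) = 2.
  L[1][0] = (-6) / L[0][0] = -3.
Step 2: L[1][1] = √(16) = 4.
  L[2][0] = (-2) / L[0][0] = -1.
  L[2][1] = (-8) / L[1][1] = -2.
Step 3: L[2][2] = √(9) = 3.

L[2][1] = -2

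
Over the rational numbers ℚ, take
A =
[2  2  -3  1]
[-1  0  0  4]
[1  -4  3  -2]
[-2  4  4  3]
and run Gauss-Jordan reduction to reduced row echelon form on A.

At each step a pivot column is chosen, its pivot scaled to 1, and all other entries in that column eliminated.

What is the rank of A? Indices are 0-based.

rank = 4

step 1: normalize row 0 (÷2) = (1, 1, -3/2, 1/2)
  row 1: subtract -1×row0 = (0, 1, -3/2, 9/2)
  row 2: subtract 1×row0 = (0, -5, 9/2, -5/2)
  row 3: subtract -2×row0 = (0, 6, 1, 4)
step 2: normalize row 1 (÷1) = (0, 1, -3/2, 9/2)
  row 0: subtract 1×row1 = (1, 0, 0, -4)
  row 2: subtract -5×row1 = (0, 0, -3, 20)
  row 3: subtract 6×row1 = (0, 0, 10, -23)
step 3: normalize row 2 (÷-3) = (0, 0, 1, -20/3)
  row 1: subtract -3/2×row2 = (0, 1, 0, -11/2)
  row 3: subtract 10×row2 = (0, 0, 0, 131/3)
step 4: normalize row 3 (÷131/3) = (0, 0, 0, 1)
  row 0: subtract -4×row3 = (1, 0, 0, 0)
  row 1: subtract -11/2×row3 = (0, 1, 0, 0)
  row 2: subtract -20/3×row3 = (0, 0, 1, 0)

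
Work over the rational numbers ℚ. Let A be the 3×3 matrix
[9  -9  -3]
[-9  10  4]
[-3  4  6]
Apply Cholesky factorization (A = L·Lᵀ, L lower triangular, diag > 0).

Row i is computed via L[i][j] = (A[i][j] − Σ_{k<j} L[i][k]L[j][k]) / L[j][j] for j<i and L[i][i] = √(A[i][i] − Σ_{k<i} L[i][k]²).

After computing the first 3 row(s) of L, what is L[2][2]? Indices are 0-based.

L[2][2] = 2

Step 1: L[0][0] = √(9) = 3.
  L[1][0] = (-9) / L[0][0] = -3.
Step 2: L[1][1] = √(1) = 1.
  L[2][0] = (-3) / L[0][0] = -1.
  L[2][1] = (1) / L[1][1] = 1.
Step 3: L[2][2] = √(4) = 2.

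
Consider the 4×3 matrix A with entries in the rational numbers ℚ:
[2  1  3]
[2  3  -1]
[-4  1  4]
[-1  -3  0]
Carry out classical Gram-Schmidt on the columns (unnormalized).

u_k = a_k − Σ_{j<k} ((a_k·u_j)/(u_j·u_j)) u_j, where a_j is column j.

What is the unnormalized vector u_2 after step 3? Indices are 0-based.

Step 1: u_0 = a_0 = (2, 2, -4, -1).
Step 2: u_1 = a_1 − (7/25)·u_0 = (11/25, 61/25, 53/25, -68/25).
Step 3: u_2 = a_2 − (-12/25)·u_0 − (184/451)·u_1 = (155/41, -467/451, 548/451, 284/451).

u_2 = (155/41, -467/451, 548/451, 284/451)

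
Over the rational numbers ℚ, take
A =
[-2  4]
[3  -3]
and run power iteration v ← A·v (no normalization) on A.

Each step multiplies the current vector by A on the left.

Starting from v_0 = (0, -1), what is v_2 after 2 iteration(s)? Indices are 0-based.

v_0 = (0, -1).
v_1 = A·v_0 = (-4, 3).
v_2 = A·v_1 = (20, -21).

v_2 = (20, -21)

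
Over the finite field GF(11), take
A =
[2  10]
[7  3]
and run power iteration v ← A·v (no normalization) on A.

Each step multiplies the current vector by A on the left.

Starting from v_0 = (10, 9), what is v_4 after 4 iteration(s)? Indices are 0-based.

v_0 = (10, 9).
v_1 = A·v_0 = (0, 9).
v_2 = A·v_1 = (2, 5).
v_3 = A·v_2 = (10, 7).
v_4 = A·v_3 = (2, 3).

v_4 = (2, 3)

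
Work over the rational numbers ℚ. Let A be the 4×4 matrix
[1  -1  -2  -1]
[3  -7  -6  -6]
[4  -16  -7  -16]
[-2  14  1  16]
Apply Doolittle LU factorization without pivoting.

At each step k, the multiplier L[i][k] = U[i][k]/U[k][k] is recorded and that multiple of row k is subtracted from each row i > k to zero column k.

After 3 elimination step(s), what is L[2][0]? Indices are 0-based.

L[2][0] = 4

Step 1: pivot at (0,0) is 1.
  row1 ← row1 − (3)·row0  ⇒  L[1][0]=3, U row1=(0, -4, 0, -3)
  row2 ← row2 − (4)·row0  ⇒  L[2][0]=4, U row2=(0, -12, 1, -12)
  row3 ← row3 − (-2)·row0  ⇒  L[3][0]=-2, U row3=(0, 12, -3, 14)
Step 2: pivot at (1,1) is -4.
  row2 ← row2 − (3)·row1  ⇒  L[2][1]=3, U row2=(0, 0, 1, -3)
  row3 ← row3 − (-3)·row1  ⇒  L[3][1]=-3, U row3=(0, 0, -3, 5)
Step 3: pivot at (2,2) is 1.
  row3 ← row3 − (-3)·row2  ⇒  L[3][2]=-3, U row3=(0, 0, 0, -4)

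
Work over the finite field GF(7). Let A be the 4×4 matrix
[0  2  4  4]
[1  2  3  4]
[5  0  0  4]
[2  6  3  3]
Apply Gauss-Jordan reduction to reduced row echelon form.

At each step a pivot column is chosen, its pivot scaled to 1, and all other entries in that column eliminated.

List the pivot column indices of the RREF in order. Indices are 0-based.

[1] R0 <-> R1
[1] R0 /= 1  ⇒  (1, 2, 3, 4)
     R2 -= 5·R0  ⇒  (0, 4, 6, 5)
     R3 -= 2·R0  ⇒  (0, 2, 4, 2)
[2] R1 /= 2  ⇒  (0, 1, 2, 2)
     R0 -= 2·R1  ⇒  (1, 0, 6, 0)
     R2 -= 4·R1  ⇒  (0, 0, 5, 4)
     R3 -= 2·R1  ⇒  (0, 0, 0, 5)
[3] R2 /= 5  ⇒  (0, 0, 1, 5)
     R0 -= 6·R2  ⇒  (1, 0, 0, 5)
     R1 -= 2·R2  ⇒  (0, 1, 0, 6)
[4] R3 /= 5  ⇒  (0, 0, 0, 1)
     R0 -= 5·R3  ⇒  (1, 0, 0, 0)
     R1 -= 6·R3  ⇒  (0, 1, 0, 0)
     R2 -= 5·R3  ⇒  (0, 0, 1, 0)

pivot columns: 0, 1, 2, 3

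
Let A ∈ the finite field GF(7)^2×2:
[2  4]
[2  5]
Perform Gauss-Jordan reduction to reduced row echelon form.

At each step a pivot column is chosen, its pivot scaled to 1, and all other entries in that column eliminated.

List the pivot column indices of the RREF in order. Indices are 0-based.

step 1: normalize row 0 (÷2) = (1, 2)
  row 1: subtract 2×row0 = (0, 1)
step 2: normalize row 1 (÷1) = (0, 1)
  row 0: subtract 2×row1 = (1, 0)

pivot columns: 0, 1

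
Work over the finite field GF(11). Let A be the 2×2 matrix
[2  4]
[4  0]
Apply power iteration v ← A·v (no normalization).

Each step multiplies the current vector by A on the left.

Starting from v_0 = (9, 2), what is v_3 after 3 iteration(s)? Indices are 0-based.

v_3 = (5, 3)

v_0 = (9, 2).
v_1 = A·v_0 = (4, 3).
v_2 = A·v_1 = (9, 5).
v_3 = A·v_2 = (5, 3).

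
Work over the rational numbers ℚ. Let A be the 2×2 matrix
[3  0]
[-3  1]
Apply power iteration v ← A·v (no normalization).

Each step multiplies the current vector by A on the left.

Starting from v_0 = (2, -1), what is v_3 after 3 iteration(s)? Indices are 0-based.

v_3 = (54, -79)

v_0 = (2, -1).
v_1 = A·v_0 = (6, -7).
v_2 = A·v_1 = (18, -25).
v_3 = A·v_2 = (54, -79).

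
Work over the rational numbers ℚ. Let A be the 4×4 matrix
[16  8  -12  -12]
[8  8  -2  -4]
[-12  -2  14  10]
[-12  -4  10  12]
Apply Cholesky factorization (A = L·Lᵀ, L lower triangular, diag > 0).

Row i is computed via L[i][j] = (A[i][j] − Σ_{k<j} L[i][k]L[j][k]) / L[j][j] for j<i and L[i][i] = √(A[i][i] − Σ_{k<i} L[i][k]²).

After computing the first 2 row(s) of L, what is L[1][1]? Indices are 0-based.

Step 1: L[0][0] = √(16) = 4.
  L[1][0] = (8) / L[0][0] = 2.
Step 2: L[1][1] = √(4) = 2.

L[1][1] = 2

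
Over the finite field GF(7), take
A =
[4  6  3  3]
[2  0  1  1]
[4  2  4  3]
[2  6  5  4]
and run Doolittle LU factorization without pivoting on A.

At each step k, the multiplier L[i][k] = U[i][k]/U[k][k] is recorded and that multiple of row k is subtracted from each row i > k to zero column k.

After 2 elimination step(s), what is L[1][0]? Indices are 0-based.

L[1][0] = 4

[col 0] pivot 4
  R1 -= 4*R0 → (0, 4, 3, 3)  (L[1][0] := 4)
  R2 -= 1*R0 → (0, 3, 1, 0)  (L[2][0] := 1)
  R3 -= 4*R0 → (0, 3, 0, 6)  (L[3][0] := 4)
[col 1] pivot 4
  R2 -= 6*R1 → (0, 0, 4, 3)  (L[2][1] := 6)
  R3 -= 6*R1 → (0, 0, 3, 2)  (L[3][1] := 6)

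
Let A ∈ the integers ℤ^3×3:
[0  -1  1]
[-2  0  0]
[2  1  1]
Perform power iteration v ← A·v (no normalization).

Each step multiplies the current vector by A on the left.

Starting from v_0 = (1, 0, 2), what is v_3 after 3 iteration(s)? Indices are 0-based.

v_3 = (10, -12, 14)

v_0 = (1, 0, 2).
v_1 = A·v_0 = (2, -2, 4).
v_2 = A·v_1 = (6, -4, 6).
v_3 = A·v_2 = (10, -12, 14).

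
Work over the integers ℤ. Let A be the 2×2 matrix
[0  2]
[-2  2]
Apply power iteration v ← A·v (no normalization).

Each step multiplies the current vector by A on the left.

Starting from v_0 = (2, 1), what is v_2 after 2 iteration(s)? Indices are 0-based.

v_0 = (2, 1).
v_1 = A·v_0 = (2, -2).
v_2 = A·v_1 = (-4, -8).

v_2 = (-4, -8)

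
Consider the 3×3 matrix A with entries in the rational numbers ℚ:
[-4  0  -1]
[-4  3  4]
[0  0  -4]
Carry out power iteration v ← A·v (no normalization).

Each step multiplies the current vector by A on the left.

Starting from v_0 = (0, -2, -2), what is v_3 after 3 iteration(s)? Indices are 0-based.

v_0 = (0, -2, -2).
v_1 = A·v_0 = (2, -14, 8).
v_2 = A·v_1 = (-16, -18, -32).
v_3 = A·v_2 = (96, -118, 128).

v_3 = (96, -118, 128)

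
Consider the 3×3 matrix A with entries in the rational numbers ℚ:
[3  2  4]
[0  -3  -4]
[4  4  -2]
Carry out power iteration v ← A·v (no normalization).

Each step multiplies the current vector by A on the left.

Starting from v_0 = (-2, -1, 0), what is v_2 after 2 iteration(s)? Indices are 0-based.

v_0 = (-2, -1, 0).
v_1 = A·v_0 = (-8, 3, -12).
v_2 = A·v_1 = (-66, 39, 4).

v_2 = (-66, 39, 4)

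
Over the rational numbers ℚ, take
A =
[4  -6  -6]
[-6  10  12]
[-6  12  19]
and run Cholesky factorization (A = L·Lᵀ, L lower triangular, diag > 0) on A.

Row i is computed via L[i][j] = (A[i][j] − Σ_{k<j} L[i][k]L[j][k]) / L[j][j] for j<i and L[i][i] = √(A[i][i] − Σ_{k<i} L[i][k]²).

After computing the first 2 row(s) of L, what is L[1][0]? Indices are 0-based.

L[1][0] = -3

Step 1: L[0][0] = √(4) = 2.
  L[1][0] = (-6) / L[0][0] = -3.
Step 2: L[1][1] = √(1) = 1.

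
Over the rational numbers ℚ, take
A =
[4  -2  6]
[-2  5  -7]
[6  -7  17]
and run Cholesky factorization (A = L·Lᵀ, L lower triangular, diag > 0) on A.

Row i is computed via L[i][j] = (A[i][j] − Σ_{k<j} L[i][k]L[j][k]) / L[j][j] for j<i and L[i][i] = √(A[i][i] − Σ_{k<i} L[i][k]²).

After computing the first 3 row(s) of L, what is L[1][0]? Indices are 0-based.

Step 1: L[0][0] = √(4) = 2.
  L[1][0] = (-2) / L[0][0] = -1.
Step 2: L[1][1] = √(4) = 2.
  L[2][0] = (6) / L[0][0] = 3.
  L[2][1] = (-4) / L[1][1] = -2.
Step 3: L[2][2] = √(4) = 2.

L[1][0] = -1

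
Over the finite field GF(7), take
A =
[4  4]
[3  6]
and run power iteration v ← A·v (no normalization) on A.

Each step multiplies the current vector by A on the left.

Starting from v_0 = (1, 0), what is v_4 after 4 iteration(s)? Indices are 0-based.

v_0 = (1, 0).
v_1 = A·v_0 = (4, 3).
v_2 = A·v_1 = (0, 2).
v_3 = A·v_2 = (1, 5).
v_4 = A·v_3 = (3, 5).

v_4 = (3, 5)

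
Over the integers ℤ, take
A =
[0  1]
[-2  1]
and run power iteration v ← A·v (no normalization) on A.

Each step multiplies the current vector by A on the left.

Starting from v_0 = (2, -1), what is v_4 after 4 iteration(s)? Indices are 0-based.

v_4 = (7, 13)

v_0 = (2, -1).
v_1 = A·v_0 = (-1, -5).
v_2 = A·v_1 = (-5, -3).
v_3 = A·v_2 = (-3, 7).
v_4 = A·v_3 = (7, 13).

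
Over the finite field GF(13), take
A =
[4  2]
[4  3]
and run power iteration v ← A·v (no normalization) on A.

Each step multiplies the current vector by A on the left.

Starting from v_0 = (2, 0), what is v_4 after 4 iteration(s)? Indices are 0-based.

v_4 = (12, 8)

v_0 = (2, 0).
v_1 = A·v_0 = (8, 8).
v_2 = A·v_1 = (9, 4).
v_3 = A·v_2 = (5, 9).
v_4 = A·v_3 = (12, 8).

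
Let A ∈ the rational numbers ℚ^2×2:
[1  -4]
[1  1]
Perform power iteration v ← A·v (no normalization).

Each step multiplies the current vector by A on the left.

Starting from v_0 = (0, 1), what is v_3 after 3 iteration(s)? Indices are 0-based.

v_0 = (0, 1).
v_1 = A·v_0 = (-4, 1).
v_2 = A·v_1 = (-8, -3).
v_3 = A·v_2 = (4, -11).

v_3 = (4, -11)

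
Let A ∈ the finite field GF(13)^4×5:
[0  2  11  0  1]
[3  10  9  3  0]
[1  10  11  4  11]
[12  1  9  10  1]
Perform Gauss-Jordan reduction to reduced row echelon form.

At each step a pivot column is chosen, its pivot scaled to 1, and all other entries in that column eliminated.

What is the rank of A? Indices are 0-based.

[1] R0 <-> R1
[1] R0 /= 3  ⇒  (1, 12, 3, 1, 0)
     R2 -= 1·R0  ⇒  (0, 11, 8, 3, 11)
     R3 -= 12·R0  ⇒  (0, 0, 12, 11, 1)
[2] R1 /= 2  ⇒  (0, 1, 12, 0, 7)
     R0 -= 12·R1  ⇒  (1, 0, 2, 1, 7)
     R2 -= 11·R1  ⇒  (0, 0, 6, 3, 12)
[3] R2 /= 6  ⇒  (0, 0, 1, 7, 2)
     R0 -= 2·R2  ⇒  (1, 0, 0, 0, 3)
     R1 -= 12·R2  ⇒  (0, 1, 0, 7, 9)
     R3 -= 12·R2  ⇒  (0, 0, 0, 5, 3)
[4] R3 /= 5  ⇒  (0, 0, 0, 1, 11)
     R1 -= 7·R3  ⇒  (0, 1, 0, 0, 10)
     R2 -= 7·R3  ⇒  (0, 0, 1, 0, 3)

rank = 4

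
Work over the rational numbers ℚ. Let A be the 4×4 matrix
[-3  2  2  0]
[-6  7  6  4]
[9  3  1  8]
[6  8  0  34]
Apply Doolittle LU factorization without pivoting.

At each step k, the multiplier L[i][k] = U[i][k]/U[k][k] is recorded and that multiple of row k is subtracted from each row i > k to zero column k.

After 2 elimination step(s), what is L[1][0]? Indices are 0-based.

[col 0] pivot -3
  R1 -= 2*R0 → (0, 3, 2, 4)  (L[1][0] := 2)
  R2 -= -3*R0 → (0, 9, 7, 8)  (L[2][0] := -3)
  R3 -= -2*R0 → (0, 12, 4, 34)  (L[3][0] := -2)
[col 1] pivot 3
  R2 -= 3*R1 → (0, 0, 1, -4)  (L[2][1] := 3)
  R3 -= 4*R1 → (0, 0, -4, 18)  (L[3][1] := 4)

L[1][0] = 2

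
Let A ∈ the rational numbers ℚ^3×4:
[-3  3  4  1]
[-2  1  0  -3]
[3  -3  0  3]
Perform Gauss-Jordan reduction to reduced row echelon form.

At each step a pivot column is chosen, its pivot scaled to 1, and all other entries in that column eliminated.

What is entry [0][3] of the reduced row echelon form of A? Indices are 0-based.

pivot(0,0)=-3: scale R0 → (1, -1, -4/3, -1/3)
  clear (1,0): R1 −= (-2)R0 → (0, -1, -8/3, -11/3)
  clear (2,0): R2 −= (3)R0 → (0, 0, 4, 4)
pivot(1,1)=-1: scale R1 → (0, 1, 8/3, 11/3)
  clear (0,1): R0 −= (-1)R1 → (1, 0, 4/3, 10/3)
pivot(2,2)=4: scale R2 → (0, 0, 1, 1)
  clear (0,2): R0 −= (4/3)R2 → (1, 0, 0, 2)
  clear (1,2): R1 −= (8/3)R2 → (0, 1, 0, 1)

M[0][3] = 2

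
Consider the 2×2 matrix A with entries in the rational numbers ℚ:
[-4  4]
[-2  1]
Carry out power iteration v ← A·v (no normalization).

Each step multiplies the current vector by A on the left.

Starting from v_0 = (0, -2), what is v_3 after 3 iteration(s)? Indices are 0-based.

v_3 = (-40, -34)

v_0 = (0, -2).
v_1 = A·v_0 = (-8, -2).
v_2 = A·v_1 = (24, 14).
v_3 = A·v_2 = (-40, -34).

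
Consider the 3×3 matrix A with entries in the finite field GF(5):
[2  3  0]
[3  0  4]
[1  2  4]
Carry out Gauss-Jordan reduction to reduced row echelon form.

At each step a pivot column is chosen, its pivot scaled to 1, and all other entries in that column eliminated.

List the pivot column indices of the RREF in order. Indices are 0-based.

step 1: normalize row 0 (÷2) = (1, 4, 0)
  row 1: subtract 3×row0 = (0, 3, 4)
  row 2: subtract 1×row0 = (0, 3, 4)
step 2: normalize row 1 (÷3) = (0, 1, 3)
  row 0: subtract 4×row1 = (1, 0, 3)
  row 2: subtract 3×row1 = (0, 0, 0)
skip col 2 (zero from row 2)

pivot columns: 0, 1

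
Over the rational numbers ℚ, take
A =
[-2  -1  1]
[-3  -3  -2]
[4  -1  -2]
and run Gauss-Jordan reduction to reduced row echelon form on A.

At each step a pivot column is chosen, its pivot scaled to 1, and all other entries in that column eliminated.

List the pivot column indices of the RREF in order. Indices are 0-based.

pivot columns: 0, 1, 2

[1] R0 /= -2  ⇒  (1, 1/2, -1/2)
     R1 -= -3·R0  ⇒  (0, -3/2, -7/2)
     R2 -= 4·R0  ⇒  (0, -3, 0)
[2] R1 /= -3/2  ⇒  (0, 1, 7/3)
     R0 -= 1/2·R1  ⇒  (1, 0, -5/3)
     R2 -= -3·R1  ⇒  (0, 0, 7)
[3] R2 /= 7  ⇒  (0, 0, 1)
     R0 -= -5/3·R2  ⇒  (1, 0, 0)
     R1 -= 7/3·R2  ⇒  (0, 1, 0)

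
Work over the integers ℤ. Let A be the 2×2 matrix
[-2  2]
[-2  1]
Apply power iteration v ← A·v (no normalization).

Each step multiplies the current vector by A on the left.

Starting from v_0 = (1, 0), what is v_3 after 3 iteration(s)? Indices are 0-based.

v_0 = (1, 0).
v_1 = A·v_0 = (-2, -2).
v_2 = A·v_1 = (0, 2).
v_3 = A·v_2 = (4, 2).

v_3 = (4, 2)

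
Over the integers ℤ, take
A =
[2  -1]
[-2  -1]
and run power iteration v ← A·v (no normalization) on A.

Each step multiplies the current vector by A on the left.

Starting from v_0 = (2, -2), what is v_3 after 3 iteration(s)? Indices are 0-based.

v_0 = (2, -2).
v_1 = A·v_0 = (6, -2).
v_2 = A·v_1 = (14, -10).
v_3 = A·v_2 = (38, -18).

v_3 = (38, -18)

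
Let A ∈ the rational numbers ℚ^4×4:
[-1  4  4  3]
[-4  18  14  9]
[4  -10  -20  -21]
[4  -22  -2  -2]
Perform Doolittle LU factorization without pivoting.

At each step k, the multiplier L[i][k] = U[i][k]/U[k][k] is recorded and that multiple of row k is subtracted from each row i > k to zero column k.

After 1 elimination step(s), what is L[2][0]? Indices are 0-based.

Step 1: pivot at (0,0) is -1.
  row1 ← row1 − (4)·row0  ⇒  L[1][0]=4, U row1=(0, 2, -2, -3)
  row2 ← row2 − (-4)·row0  ⇒  L[2][0]=-4, U row2=(0, 6, -4, -9)
  row3 ← row3 − (-4)·row0  ⇒  L[3][0]=-4, U row3=(0, -6, 14, 10)

L[2][0] = -4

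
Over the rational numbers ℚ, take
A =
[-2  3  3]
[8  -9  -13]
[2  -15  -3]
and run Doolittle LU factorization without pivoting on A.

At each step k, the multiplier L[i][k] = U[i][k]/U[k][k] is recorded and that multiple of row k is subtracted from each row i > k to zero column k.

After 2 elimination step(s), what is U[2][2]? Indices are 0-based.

[col 0] pivot -2
  R1 -= -4*R0 → (0, 3, -1)  (L[1][0] := -4)
  R2 -= -1*R0 → (0, -12, 0)  (L[2][0] := -1)
[col 1] pivot 3
  R2 -= -4*R1 → (0, 0, -4)  (L[2][1] := -4)

U[2][2] = -4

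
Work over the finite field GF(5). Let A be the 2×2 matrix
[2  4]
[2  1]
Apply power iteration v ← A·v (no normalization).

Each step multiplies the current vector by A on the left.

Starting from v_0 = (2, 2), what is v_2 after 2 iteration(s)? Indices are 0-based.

v_2 = (3, 0)

v_0 = (2, 2).
v_1 = A·v_0 = (2, 1).
v_2 = A·v_1 = (3, 0).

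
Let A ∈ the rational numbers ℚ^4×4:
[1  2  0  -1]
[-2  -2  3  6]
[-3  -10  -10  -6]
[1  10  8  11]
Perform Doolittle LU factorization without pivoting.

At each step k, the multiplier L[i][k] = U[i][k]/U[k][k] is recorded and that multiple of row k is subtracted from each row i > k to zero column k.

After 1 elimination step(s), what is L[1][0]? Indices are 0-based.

k=0: U[0][0]=1
  eliminate (1,0): mult=-2, new row 1: (0, 2, 3, 4); set L[1][0]=-2
  eliminate (2,0): mult=-3, new row 2: (0, -4, -10, -9); set L[2][0]=-3
  eliminate (3,0): mult=1, new row 3: (0, 8, 8, 12); set L[3][0]=1

L[1][0] = -2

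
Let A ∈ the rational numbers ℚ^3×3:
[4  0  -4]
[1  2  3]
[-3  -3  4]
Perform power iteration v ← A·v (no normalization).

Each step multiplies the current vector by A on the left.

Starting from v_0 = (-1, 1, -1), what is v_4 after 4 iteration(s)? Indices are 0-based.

v_0 = (-1, 1, -1).
v_1 = A·v_0 = (0, -2, -4).
v_2 = A·v_1 = (16, -16, -10).
v_3 = A·v_2 = (104, -46, -40).
v_4 = A·v_3 = (576, -108, -334).

v_4 = (576, -108, -334)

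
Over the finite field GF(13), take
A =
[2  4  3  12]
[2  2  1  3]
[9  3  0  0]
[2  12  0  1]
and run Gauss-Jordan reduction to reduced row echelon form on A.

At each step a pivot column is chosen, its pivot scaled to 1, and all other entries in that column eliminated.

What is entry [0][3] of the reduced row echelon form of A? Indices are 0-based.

M[0][3] = 8

pivot(0,0)=2: scale R0 → (1, 2, 8, 6)
  clear (1,0): R1 −= (2)R0 → (0, 11, 11, 4)
  clear (2,0): R2 −= (9)R0 → (0, 11, 6, 11)
  clear (3,0): R3 −= (2)R0 → (0, 8, 10, 2)
pivot(1,1)=11: scale R1 → (0, 1, 1, 11)
  clear (0,1): R0 −= (2)R1 → (1, 0, 6, 10)
  clear (2,1): R2 −= (11)R1 → (0, 0, 8, 7)
  clear (3,1): R3 −= (8)R1 → (0, 0, 2, 5)
pivot(2,2)=8: scale R2 → (0, 0, 1, 9)
  clear (0,2): R0 −= (6)R2 → (1, 0, 0, 8)
  clear (1,2): R1 −= (1)R2 → (0, 1, 0, 2)
  clear (3,2): R3 −= (2)R2 → (0, 0, 0, 0)
col 3: no nonzero at/below row 3; advance.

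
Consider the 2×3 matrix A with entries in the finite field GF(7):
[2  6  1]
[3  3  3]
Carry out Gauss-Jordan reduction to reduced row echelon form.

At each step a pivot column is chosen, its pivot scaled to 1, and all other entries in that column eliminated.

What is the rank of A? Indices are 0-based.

rank = 2

pivot(0,0)=2: scale R0 → (1, 3, 4)
  clear (1,0): R1 −= (3)R0 → (0, 1, 5)
pivot(1,1)=1: scale R1 → (0, 1, 5)
  clear (0,1): R0 −= (3)R1 → (1, 0, 3)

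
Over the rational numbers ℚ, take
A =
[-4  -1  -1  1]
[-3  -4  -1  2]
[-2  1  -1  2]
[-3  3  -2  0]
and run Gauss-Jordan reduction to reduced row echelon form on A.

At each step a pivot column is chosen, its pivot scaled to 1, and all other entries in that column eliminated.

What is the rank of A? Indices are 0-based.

[1] R0 /= -4  ⇒  (1, 1/4, 1/4, -1/4)
     R1 -= -3·R0  ⇒  (0, -13/4, -1/4, 5/4)
     R2 -= -2·R0  ⇒  (0, 3/2, -1/2, 3/2)
     R3 -= -3·R0  ⇒  (0, 15/4, -5/4, -3/4)
[2] R1 /= -13/4  ⇒  (0, 1, 1/13, -5/13)
     R0 -= 1/4·R1  ⇒  (1, 0, 3/13, -2/13)
     R2 -= 3/2·R1  ⇒  (0, 0, -8/13, 27/13)
     R3 -= 15/4·R1  ⇒  (0, 0, -20/13, 9/13)
[3] R2 /= -8/13  ⇒  (0, 0, 1, -27/8)
     R0 -= 3/13·R2  ⇒  (1, 0, 0, 5/8)
     R1 -= 1/13·R2  ⇒  (0, 1, 0, -1/8)
     R3 -= -20/13·R2  ⇒  (0, 0, 0, -9/2)
[4] R3 /= -9/2  ⇒  (0, 0, 0, 1)
     R0 -= 5/8·R3  ⇒  (1, 0, 0, 0)
     R1 -= -1/8·R3  ⇒  (0, 1, 0, 0)
     R2 -= -27/8·R3  ⇒  (0, 0, 1, 0)

rank = 4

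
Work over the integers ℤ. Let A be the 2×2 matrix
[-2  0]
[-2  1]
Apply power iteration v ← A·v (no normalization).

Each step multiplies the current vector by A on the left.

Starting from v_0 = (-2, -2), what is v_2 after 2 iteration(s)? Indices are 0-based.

v_0 = (-2, -2).
v_1 = A·v_0 = (4, 2).
v_2 = A·v_1 = (-8, -6).

v_2 = (-8, -6)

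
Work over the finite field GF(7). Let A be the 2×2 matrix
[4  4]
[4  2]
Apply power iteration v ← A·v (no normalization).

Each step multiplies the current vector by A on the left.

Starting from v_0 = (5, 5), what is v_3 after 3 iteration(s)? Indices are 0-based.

v_3 = (5, 6)

v_0 = (5, 5).
v_1 = A·v_0 = (5, 2).
v_2 = A·v_1 = (0, 3).
v_3 = A·v_2 = (5, 6).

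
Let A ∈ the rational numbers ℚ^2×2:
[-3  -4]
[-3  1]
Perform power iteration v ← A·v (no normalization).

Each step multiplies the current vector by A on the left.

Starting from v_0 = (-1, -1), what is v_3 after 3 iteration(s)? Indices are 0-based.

v_3 = (163, 68)

v_0 = (-1, -1).
v_1 = A·v_0 = (7, 2).
v_2 = A·v_1 = (-29, -19).
v_3 = A·v_2 = (163, 68).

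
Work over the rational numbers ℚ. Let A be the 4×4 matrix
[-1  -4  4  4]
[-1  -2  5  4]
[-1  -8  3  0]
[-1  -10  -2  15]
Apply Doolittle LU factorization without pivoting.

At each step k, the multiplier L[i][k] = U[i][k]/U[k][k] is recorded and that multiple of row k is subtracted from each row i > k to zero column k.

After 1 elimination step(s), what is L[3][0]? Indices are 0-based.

[col 0] pivot -1
  R1 -= 1*R0 → (0, 2, 1, 0)  (L[1][0] := 1)
  R2 -= 1*R0 → (0, -4, -1, -4)  (L[2][0] := 1)
  R3 -= 1*R0 → (0, -6, -6, 11)  (L[3][0] := 1)

L[3][0] = 1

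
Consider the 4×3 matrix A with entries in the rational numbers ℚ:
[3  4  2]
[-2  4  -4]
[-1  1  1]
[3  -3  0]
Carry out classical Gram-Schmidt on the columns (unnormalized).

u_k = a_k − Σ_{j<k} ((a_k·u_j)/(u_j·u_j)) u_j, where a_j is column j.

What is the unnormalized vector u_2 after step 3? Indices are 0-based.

Step 1: u_0 = a_0 = (3, -2, -1, 3).
Step 2: u_1 = a_1 − (-6/23)·u_0 = (110/23, 80/23, 17/23, -51/23).
Step 3: u_2 = a_2 − (13/23)·u_0 − (-83/930)·u_1 = (68/93, -238/93, 1517/930, -587/310).

u_2 = (68/93, -238/93, 1517/930, -587/310)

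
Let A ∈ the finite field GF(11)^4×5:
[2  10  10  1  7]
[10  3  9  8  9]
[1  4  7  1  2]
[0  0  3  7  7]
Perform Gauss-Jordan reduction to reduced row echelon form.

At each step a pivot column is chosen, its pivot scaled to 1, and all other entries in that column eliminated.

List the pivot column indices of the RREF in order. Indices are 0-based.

pivot(0,0)=2: scale R0 → (1, 5, 5, 6, 9)
  clear (1,0): R1 −= (10)R0 → (0, 8, 3, 3, 7)
  clear (2,0): R2 −= (1)R0 → (0, 10, 2, 6, 4)
pivot(1,1)=8: scale R1 → (0, 1, 10, 10, 5)
  clear (0,1): R0 −= (5)R1 → (1, 0, 10, 0, 6)
  clear (2,1): R2 −= (10)R1 → (0, 0, 1, 5, 9)
pivot(2,2)=1: scale R2 → (0, 0, 1, 5, 9)
  clear (0,2): R0 −= (10)R2 → (1, 0, 0, 5, 4)
  clear (1,2): R1 −= (10)R2 → (0, 1, 0, 4, 3)
  clear (3,2): R3 −= (3)R2 → (0, 0, 0, 3, 2)
pivot(3,3)=3: scale R3 → (0, 0, 0, 1, 8)
  clear (0,3): R0 −= (5)R3 → (1, 0, 0, 0, 8)
  clear (1,3): R1 −= (4)R3 → (0, 1, 0, 0, 4)
  clear (2,3): R2 −= (5)R3 → (0, 0, 1, 0, 2)

pivot columns: 0, 1, 2, 3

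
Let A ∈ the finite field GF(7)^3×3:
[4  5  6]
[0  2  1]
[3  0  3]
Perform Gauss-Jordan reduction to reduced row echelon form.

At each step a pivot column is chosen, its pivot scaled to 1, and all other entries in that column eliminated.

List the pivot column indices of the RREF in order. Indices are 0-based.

step 1: normalize row 0 (÷4) = (1, 3, 5)
  row 2: subtract 3×row0 = (0, 5, 2)
step 2: normalize row 1 (÷2) = (0, 1, 4)
  row 0: subtract 3×row1 = (1, 0, 0)
  row 2: subtract 5×row1 = (0, 0, 3)
step 3: normalize row 2 (÷3) = (0, 0, 1)
  row 1: subtract 4×row2 = (0, 1, 0)

pivot columns: 0, 1, 2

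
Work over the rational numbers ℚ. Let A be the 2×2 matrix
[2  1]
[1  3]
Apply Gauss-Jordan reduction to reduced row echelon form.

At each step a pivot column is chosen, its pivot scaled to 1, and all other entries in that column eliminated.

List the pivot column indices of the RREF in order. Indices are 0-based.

pivot columns: 0, 1

pivot(0,0)=2: scale R0 → (1, 1/2)
  clear (1,0): R1 −= (1)R0 → (0, 5/2)
pivot(1,1)=5/2: scale R1 → (0, 1)
  clear (0,1): R0 −= (1/2)R1 → (1, 0)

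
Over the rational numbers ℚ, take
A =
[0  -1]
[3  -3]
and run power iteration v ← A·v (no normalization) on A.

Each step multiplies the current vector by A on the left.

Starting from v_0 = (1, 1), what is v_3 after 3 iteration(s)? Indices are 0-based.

v_0 = (1, 1).
v_1 = A·v_0 = (-1, 0).
v_2 = A·v_1 = (0, -3).
v_3 = A·v_2 = (3, 9).

v_3 = (3, 9)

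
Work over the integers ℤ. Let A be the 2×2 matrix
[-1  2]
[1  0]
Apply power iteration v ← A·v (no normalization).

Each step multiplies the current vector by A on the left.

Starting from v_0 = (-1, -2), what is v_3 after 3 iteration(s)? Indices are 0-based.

v_0 = (-1, -2).
v_1 = A·v_0 = (-3, -1).
v_2 = A·v_1 = (1, -3).
v_3 = A·v_2 = (-7, 1).

v_3 = (-7, 1)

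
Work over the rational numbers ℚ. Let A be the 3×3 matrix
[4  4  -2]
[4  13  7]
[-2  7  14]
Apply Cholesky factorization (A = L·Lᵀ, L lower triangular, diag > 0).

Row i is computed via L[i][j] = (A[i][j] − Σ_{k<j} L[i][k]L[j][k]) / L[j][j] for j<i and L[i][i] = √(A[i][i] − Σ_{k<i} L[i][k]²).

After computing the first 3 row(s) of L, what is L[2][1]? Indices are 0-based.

L[2][1] = 3

Step 1: L[0][0] = √(4) = 2.
  L[1][0] = (4) / L[0][0] = 2.
Step 2: L[1][1] = √(9) = 3.
  L[2][0] = (-2) / L[0][0] = -1.
  L[2][1] = (9) / L[1][1] = 3.
Step 3: L[2][2] = √(4) = 2.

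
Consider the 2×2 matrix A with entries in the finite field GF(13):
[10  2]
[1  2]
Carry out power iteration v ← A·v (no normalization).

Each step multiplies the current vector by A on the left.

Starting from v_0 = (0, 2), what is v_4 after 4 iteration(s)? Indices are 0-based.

v_0 = (0, 2).
v_1 = A·v_0 = (4, 4).
v_2 = A·v_1 = (9, 12).
v_3 = A·v_2 = (10, 7).
v_4 = A·v_3 = (10, 11).

v_4 = (10, 11)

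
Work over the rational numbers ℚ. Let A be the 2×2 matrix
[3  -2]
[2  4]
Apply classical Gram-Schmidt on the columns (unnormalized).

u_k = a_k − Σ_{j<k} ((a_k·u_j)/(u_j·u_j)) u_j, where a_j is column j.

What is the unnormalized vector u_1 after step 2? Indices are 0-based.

Step 1: u_0 = a_0 = (3, 2).
Step 2: u_1 = a_1 − (2/13)·u_0 = (-32/13, 48/13).

u_1 = (-32/13, 48/13)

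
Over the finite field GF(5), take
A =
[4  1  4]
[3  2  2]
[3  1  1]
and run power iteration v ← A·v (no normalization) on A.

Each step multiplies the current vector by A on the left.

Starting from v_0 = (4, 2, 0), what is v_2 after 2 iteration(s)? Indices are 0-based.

v_0 = (4, 2, 0).
v_1 = A·v_0 = (3, 1, 4).
v_2 = A·v_1 = (4, 4, 4).

v_2 = (4, 4, 4)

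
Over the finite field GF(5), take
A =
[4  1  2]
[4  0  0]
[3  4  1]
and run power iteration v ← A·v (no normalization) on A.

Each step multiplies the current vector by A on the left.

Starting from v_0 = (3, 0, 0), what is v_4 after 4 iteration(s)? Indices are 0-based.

v_4 = (4, 4, 0)

v_0 = (3, 0, 0).
v_1 = A·v_0 = (2, 2, 4).
v_2 = A·v_1 = (3, 3, 3).
v_3 = A·v_2 = (1, 2, 4).
v_4 = A·v_3 = (4, 4, 0).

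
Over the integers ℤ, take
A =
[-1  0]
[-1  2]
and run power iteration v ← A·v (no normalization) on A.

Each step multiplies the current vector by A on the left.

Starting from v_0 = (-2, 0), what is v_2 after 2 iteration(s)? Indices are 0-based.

v_0 = (-2, 0).
v_1 = A·v_0 = (2, 2).
v_2 = A·v_1 = (-2, 2).

v_2 = (-2, 2)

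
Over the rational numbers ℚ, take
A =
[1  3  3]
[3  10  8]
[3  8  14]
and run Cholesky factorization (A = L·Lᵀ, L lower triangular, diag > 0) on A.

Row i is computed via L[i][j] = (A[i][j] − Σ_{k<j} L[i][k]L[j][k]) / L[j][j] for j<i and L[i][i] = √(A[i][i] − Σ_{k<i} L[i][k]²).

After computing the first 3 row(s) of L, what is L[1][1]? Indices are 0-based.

Step 1: L[0][0] = √(1) = 1.
  L[1][0] = (3) / L[0][0] = 3.
Step 2: L[1][1] = √(1) = 1.
  L[2][0] = (3) / L[0][0] = 3.
  L[2][1] = (-1) / L[1][1] = -1.
Step 3: L[2][2] = √(4) = 2.

L[1][1] = 1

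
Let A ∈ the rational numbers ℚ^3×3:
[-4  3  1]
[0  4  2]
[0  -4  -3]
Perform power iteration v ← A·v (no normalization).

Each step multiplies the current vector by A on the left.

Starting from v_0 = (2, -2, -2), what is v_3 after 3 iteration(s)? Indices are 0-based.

v_3 = (-222, -68, 62)

v_0 = (2, -2, -2).
v_1 = A·v_0 = (-16, -12, 14).
v_2 = A·v_1 = (42, -20, 6).
v_3 = A·v_2 = (-222, -68, 62).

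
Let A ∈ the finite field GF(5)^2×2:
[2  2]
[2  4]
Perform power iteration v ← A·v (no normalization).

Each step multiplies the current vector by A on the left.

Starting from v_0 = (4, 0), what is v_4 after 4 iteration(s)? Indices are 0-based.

v_0 = (4, 0).
v_1 = A·v_0 = (3, 3).
v_2 = A·v_1 = (2, 3).
v_3 = A·v_2 = (0, 1).
v_4 = A·v_3 = (2, 4).

v_4 = (2, 4)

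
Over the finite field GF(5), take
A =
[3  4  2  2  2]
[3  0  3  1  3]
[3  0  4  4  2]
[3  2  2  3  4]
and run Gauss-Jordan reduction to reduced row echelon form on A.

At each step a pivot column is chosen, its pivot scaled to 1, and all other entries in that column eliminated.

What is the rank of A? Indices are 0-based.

pivot(0,0)=3: scale R0 → (1, 3, 4, 4, 4)
  clear (1,0): R1 −= (3)R0 → (0, 1, 1, 4, 1)
  clear (2,0): R2 −= (3)R0 → (0, 1, 2, 2, 0)
  clear (3,0): R3 −= (3)R0 → (0, 3, 0, 1, 2)
pivot(1,1)=1: scale R1 → (0, 1, 1, 4, 1)
  clear (0,1): R0 −= (3)R1 → (1, 0, 1, 2, 1)
  clear (2,1): R2 −= (1)R1 → (0, 0, 1, 3, 4)
  clear (3,1): R3 −= (3)R1 → (0, 0, 2, 4, 4)
pivot(2,2)=1: scale R2 → (0, 0, 1, 3, 4)
  clear (0,2): R0 −= (1)R2 → (1, 0, 0, 4, 2)
  clear (1,2): R1 −= (1)R2 → (0, 1, 0, 1, 2)
  clear (3,2): R3 −= (2)R2 → (0, 0, 0, 3, 1)
pivot(3,3)=3: scale R3 → (0, 0, 0, 1, 2)
  clear (0,3): R0 −= (4)R3 → (1, 0, 0, 0, 4)
  clear (1,3): R1 −= (1)R3 → (0, 1, 0, 0, 0)
  clear (2,3): R2 −= (3)R3 → (0, 0, 1, 0, 3)

rank = 4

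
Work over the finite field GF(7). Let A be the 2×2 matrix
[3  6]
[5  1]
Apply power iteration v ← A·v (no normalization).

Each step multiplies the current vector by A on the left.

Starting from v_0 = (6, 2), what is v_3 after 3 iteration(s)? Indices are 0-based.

v_0 = (6, 2).
v_1 = A·v_0 = (2, 4).
v_2 = A·v_1 = (2, 0).
v_3 = A·v_2 = (6, 3).

v_3 = (6, 3)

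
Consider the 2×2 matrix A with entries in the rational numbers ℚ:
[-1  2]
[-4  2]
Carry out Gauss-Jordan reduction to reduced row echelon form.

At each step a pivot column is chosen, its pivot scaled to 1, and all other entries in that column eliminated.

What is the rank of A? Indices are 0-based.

rank = 2

pivot(0,0)=-1: scale R0 → (1, -2)
  clear (1,0): R1 −= (-4)R0 → (0, -6)
pivot(1,1)=-6: scale R1 → (0, 1)
  clear (0,1): R0 −= (-2)R1 → (1, 0)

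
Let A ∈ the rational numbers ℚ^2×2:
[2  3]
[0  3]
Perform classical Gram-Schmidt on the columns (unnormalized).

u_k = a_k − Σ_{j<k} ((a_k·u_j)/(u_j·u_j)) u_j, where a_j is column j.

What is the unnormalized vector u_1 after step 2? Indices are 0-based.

Step 1: u_0 = a_0 = (2, 0).
Step 2: u_1 = a_1 − (3/2)·u_0 = (0, 3).

u_1 = (0, 3)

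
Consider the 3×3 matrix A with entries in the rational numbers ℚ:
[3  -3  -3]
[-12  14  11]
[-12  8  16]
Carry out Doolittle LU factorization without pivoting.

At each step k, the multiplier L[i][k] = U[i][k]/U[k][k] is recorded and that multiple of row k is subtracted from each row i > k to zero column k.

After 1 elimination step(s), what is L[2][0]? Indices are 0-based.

k=0: U[0][0]=3
  eliminate (1,0): mult=-4, new row 1: (0, 2, -1); set L[1][0]=-4
  eliminate (2,0): mult=-4, new row 2: (0, -4, 4); set L[2][0]=-4

L[2][0] = -4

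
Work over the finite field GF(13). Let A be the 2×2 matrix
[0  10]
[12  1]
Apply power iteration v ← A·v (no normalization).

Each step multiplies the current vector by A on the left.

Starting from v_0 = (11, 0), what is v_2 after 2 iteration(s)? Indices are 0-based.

v_0 = (11, 0).
v_1 = A·v_0 = (0, 2).
v_2 = A·v_1 = (7, 2).

v_2 = (7, 2)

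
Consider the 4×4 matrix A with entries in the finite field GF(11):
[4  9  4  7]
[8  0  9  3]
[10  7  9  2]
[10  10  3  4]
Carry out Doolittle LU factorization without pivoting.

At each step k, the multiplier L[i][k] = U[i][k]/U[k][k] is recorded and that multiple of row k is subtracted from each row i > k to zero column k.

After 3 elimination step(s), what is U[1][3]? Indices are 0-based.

k=0: U[0][0]=4
  eliminate (1,0): mult=2, new row 1: (0, 4, 1, 0); set L[1][0]=2
  eliminate (2,0): mult=8, new row 2: (0, 1, 10, 1); set L[2][0]=8
  eliminate (3,0): mult=8, new row 3: (0, 4, 4, 3); set L[3][0]=8
k=1: U[1][1]=4
  eliminate (2,1): mult=3, new row 2: (0, 0, 7, 1); set L[2][1]=3
  eliminate (3,1): mult=1, new row 3: (0, 0, 3, 3); set L[3][1]=1
k=2: U[2][2]=7
  eliminate (3,2): mult=2, new row 3: (0, 0, 0, 1); set L[3][2]=2

U[1][3] = 0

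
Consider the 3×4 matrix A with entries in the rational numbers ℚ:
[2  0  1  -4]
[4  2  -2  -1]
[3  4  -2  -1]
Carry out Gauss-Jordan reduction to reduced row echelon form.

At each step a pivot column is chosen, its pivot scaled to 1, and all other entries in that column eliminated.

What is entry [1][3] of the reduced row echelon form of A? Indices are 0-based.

[1] R0 /= 2  ⇒  (1, 0, 1/2, -2)
     R1 -= 4·R0  ⇒  (0, 2, -4, 7)
     R2 -= 3·R0  ⇒  (0, 4, -7/2, 5)
[2] R1 /= 2  ⇒  (0, 1, -2, 7/2)
     R2 -= 4·R1  ⇒  (0, 0, 9/2, -9)
[3] R2 /= 9/2  ⇒  (0, 0, 1, -2)
     R0 -= 1/2·R2  ⇒  (1, 0, 0, -1)
     R1 -= -2·R2  ⇒  (0, 1, 0, -1/2)

M[1][3] = -1/2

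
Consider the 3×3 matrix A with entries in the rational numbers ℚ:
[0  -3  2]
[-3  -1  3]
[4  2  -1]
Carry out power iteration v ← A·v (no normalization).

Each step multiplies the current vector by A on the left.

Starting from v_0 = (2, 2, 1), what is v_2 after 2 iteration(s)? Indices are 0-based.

v_0 = (2, 2, 1).
v_1 = A·v_0 = (-4, -5, 11).
v_2 = A·v_1 = (37, 50, -37).

v_2 = (37, 50, -37)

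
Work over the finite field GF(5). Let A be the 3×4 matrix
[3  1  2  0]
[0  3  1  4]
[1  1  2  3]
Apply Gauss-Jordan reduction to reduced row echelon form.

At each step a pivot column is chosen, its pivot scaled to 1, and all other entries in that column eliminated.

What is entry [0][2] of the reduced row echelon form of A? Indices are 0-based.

M[0][2] = 0

pivot(0,0)=3: scale R0 → (1, 2, 4, 0)
  clear (2,0): R2 −= (1)R0 → (0, 4, 3, 3)
pivot(1,1)=3: scale R1 → (0, 1, 2, 3)
  clear (0,1): R0 −= (2)R1 → (1, 0, 0, 4)
  clear (2,1): R2 −= (4)R1 → (0, 0, 0, 1)
col 2: no nonzero at/below row 2; advance.
pivot(2,3)=1: scale R2 → (0, 0, 0, 1)
  clear (0,3): R0 −= (4)R2 → (1, 0, 0, 0)
  clear (1,3): R1 −= (3)R2 → (0, 1, 2, 0)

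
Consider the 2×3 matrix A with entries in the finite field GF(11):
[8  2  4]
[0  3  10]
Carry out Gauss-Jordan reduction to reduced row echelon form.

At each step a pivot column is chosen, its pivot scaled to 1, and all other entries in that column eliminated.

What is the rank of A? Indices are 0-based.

step 1: normalize row 0 (÷8) = (1, 3, 6)
step 2: normalize row 1 (÷3) = (0, 1, 7)
  row 0: subtract 3×row1 = (1, 0, 7)

rank = 2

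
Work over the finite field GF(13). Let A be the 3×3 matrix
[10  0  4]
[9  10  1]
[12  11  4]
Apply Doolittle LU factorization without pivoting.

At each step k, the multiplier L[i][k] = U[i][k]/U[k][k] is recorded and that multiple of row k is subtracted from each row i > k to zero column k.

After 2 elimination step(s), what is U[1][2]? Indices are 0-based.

U[1][2] = 0

[col 0] pivot 10
  R1 -= 10*R0 → (0, 10, 0)  (L[1][0] := 10)
  R2 -= 9*R0 → (0, 11, 7)  (L[2][0] := 9)
[col 1] pivot 10
  R2 -= 5*R1 → (0, 0, 7)  (L[2][1] := 5)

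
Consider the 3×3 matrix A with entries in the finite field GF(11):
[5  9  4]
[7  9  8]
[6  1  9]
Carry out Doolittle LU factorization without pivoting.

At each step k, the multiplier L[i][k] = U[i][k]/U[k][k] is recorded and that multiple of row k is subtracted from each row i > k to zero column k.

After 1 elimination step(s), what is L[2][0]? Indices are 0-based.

L[2][0] = 10

Step 1: pivot at (0,0) is 5.
  row1 ← row1 − (8)·row0  ⇒  L[1][0]=8, U row1=(0, 3, 9)
  row2 ← row2 − (10)·row0  ⇒  L[2][0]=10, U row2=(0, 10, 2)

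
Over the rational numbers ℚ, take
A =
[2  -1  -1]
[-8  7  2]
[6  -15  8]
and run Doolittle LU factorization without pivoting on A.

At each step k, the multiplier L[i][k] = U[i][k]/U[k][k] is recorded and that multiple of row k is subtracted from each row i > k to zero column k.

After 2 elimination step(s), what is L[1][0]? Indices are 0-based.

Step 1: pivot at (0,0) is 2.
  row1 ← row1 − (-4)·row0  ⇒  L[1][0]=-4, U row1=(0, 3, -2)
  row2 ← row2 − (3)·row0  ⇒  L[2][0]=3, U row2=(0, -12, 11)
Step 2: pivot at (1,1) is 3.
  row2 ← row2 − (-4)·row1  ⇒  L[2][1]=-4, U row2=(0, 0, 3)

L[1][0] = -4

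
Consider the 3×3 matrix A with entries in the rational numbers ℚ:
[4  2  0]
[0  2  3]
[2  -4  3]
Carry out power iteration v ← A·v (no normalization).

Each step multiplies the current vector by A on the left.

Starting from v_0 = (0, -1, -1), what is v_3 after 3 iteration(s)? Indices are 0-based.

v_3 = (-86, 43, 49)

v_0 = (0, -1, -1).
v_1 = A·v_0 = (-2, -5, 1).
v_2 = A·v_1 = (-18, -7, 19).
v_3 = A·v_2 = (-86, 43, 49).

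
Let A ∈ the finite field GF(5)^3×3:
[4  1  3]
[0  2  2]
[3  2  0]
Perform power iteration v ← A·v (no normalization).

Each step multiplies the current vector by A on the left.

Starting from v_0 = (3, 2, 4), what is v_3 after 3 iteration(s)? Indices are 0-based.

v_3 = (1, 4, 0)

v_0 = (3, 2, 4).
v_1 = A·v_0 = (1, 2, 3).
v_2 = A·v_1 = (0, 0, 2).
v_3 = A·v_2 = (1, 4, 0).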